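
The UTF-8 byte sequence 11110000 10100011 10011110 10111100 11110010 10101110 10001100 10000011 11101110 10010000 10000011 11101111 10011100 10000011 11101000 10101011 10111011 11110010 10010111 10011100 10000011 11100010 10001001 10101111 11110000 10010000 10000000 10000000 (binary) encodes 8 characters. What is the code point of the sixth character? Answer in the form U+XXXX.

Offset 0: leading byte 0xF0 = 11110000 → 4-byte char #1 = F0 A3 9E BC.
Offset 4: leading byte 0xF2 = 11110010 → 4-byte char #2 = F2 AE 8C 83.
Offset 8: leading byte 0xEE = 11101110 → 3-byte char #3 = EE 90 83.
Offset 11: leading byte 0xEF = 11101111 → 3-byte char #4 = EF 9C 83.
Offset 14: leading byte 0xE8 = 11101000 → 3-byte char #5 = E8 AB BB.
Offset 17: leading byte 0xF2 = 11110010 → 4-byte char #6 = F2 97 9C 83.
Leading byte 0xF2 = 11110010 matches 11110xxx → 4-byte sequence.
Byte 1: 0xF2 = 11110010, payload 010 (3 bits).
Byte 2: 0x97 = 10010111 (10xxxxxx ✓), payload 010111.
Byte 3: 0x9C = 10011100 (10xxxxxx ✓), payload 011100.
Byte 4: 0x83 = 10000011 (10xxxxxx ✓), payload 000011.
Concatenate: 010010111011100000011 = 0x97703 (21 bits → U+97703).

U+97703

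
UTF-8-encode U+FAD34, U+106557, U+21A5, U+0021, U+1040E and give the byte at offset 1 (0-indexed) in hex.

U+FAD34 → 4-byte form F3 BA B4 B4 at offsets 0–3.
Offset 1 falls in char 1's range; it's byte 2 of F3 BA B4 B4 = 0xBA.

0xBA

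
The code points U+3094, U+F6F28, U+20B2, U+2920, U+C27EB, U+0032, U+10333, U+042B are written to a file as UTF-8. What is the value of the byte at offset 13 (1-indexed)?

1-indexed offset 13 is 0-indexed offset 12.
U+3094 → 3-byte form E3 82 94 at offsets 0–2.
U+F6F28 → 4-byte form F3 B6 BC A8 at offsets 3–6.
U+20B2 → 3-byte form E2 82 B2 at offsets 7–9.
U+2920 → 3-byte form E2 A4 A0 at offsets 10–12.
Offset 12 falls in char 4's range; it's byte 3 of E2 A4 A0 = 0xA0.

0xA0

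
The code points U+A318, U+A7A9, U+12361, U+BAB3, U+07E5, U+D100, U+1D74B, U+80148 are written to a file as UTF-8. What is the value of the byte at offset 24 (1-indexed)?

1-indexed offset 24 is 0-indexed offset 23.
U+A318 → 3-byte form EA 8C 98 at offsets 0–2.
U+A7A9 → 3-byte form EA 9E A9 at offsets 3–5.
U+12361 → 4-byte form F0 92 8D A1 at offsets 6–9.
U+BAB3 → 3-byte form EB AA B3 at offsets 10–12.
U+07E5 → 2-byte form DF A5 at offsets 13–14.
U+D100 → 3-byte form ED 84 80 at offsets 15–17.
U+1D74B → 4-byte form F0 9D 9D 8B at offsets 18–21.
U+80148 → 4-byte form F2 80 85 88 at offsets 22–25.
Offset 23 falls in char 8's range; it's byte 2 of F2 80 85 88 = 0x80.

0x80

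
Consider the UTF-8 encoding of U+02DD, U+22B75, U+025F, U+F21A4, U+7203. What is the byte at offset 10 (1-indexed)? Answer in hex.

1-indexed offset 10 is 0-indexed offset 9.
U+02DD → 2-byte form CB 9D at offsets 0–1.
U+22B75 → 4-byte form F0 A2 AD B5 at offsets 2–5.
U+025F → 2-byte form C9 9F at offsets 6–7.
U+F21A4 → 4-byte form F3 B2 86 A4 at offsets 8–11.
Offset 9 falls in char 4's range; it's byte 2 of F3 B2 86 A4 = 0xB2.

0xB2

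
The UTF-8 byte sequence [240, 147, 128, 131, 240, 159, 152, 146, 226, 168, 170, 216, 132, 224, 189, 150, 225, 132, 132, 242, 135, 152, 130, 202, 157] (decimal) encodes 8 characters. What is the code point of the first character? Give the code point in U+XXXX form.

U+13003

Offset 0: leading byte 0xF0 = 11110000 → 4-byte char #1 = F0 93 80 83.
Leading byte 0xF0 = 11110000 matches 11110xxx → 4-byte sequence.
Byte 1: 0xF0 = 11110000, payload 000 (3 bits).
Byte 2: 0x93 = 10010011 (10xxxxxx ✓), payload 010011.
Byte 3: 0x80 = 10000000 (10xxxxxx ✓), payload 000000.
Byte 4: 0x83 = 10000011 (10xxxxxx ✓), payload 000011.
Concatenate: 000010011000000000011 = 0x13003 (21 bits → U+13003).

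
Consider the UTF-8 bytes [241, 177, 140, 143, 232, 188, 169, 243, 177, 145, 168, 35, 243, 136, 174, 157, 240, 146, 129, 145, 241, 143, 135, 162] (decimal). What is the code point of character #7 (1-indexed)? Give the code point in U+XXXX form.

Offset 0: leading byte 0xF1 = 11110001 → 4-byte char #1 = F1 B1 8C 8F.
Offset 4: leading byte 0xE8 = 11101000 → 3-byte char #2 = E8 BC A9.
Offset 7: leading byte 0xF3 = 11110011 → 4-byte char #3 = F3 B1 91 A8.
Offset 11: leading byte 0x23 = 00100011 → 1-byte char #4 = 23.
Offset 12: leading byte 0xF3 = 11110011 → 4-byte char #5 = F3 88 AE 9D.
Offset 16: leading byte 0xF0 = 11110000 → 4-byte char #6 = F0 92 81 91.
Offset 20: leading byte 0xF1 = 11110001 → 4-byte char #7 = F1 8F 87 A2.
Leading byte 0xF1 = 11110001 matches 11110xxx → 4-byte sequence.
Byte 1: 0xF1 = 11110001, payload 001 (3 bits).
Byte 2: 0x8F = 10001111 (10xxxxxx ✓), payload 001111.
Byte 3: 0x87 = 10000111 (10xxxxxx ✓), payload 000111.
Byte 4: 0xA2 = 10100010 (10xxxxxx ✓), payload 100010.
Concatenate: 001001111000111100010 = 0x4F1E2 (21 bits → U+4F1E2).

U+4F1E2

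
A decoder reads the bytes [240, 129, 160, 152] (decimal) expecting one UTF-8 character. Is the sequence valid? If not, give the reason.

Leading byte 0xF0 = 11110000 → 4-byte form.
Continuation bytes all match 10xxxxxx. Payload decodes to 0x1818.
But 0x1818 < 0x10000, the minimum for a 4-byte sequence — this is an overlong encoding.

invalid (overlong encoding)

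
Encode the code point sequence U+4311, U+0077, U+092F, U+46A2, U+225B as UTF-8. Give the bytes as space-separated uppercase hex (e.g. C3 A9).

U+4311: 3-byte form → E4 8C 91.
U+0077: 1-byte form → 77.
U+092F: 3-byte form → E0 A4 AF.
U+46A2: 3-byte form → E4 9A A2.
U+225B: 3-byte form → E2 89 9B.
Concatenated (13 bytes): E4 8C 91 77 E0 A4 AF E4 9A A2 E2 89 9B.

E4 8C 91 77 E0 A4 AF E4 9A A2 E2 89 9B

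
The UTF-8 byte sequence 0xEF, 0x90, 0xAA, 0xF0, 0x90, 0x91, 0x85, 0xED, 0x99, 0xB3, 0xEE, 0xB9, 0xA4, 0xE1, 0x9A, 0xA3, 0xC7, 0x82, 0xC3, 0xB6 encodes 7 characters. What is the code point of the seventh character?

Offset 0: leading byte 0xEF = 11101111 → 3-byte char #1 = EF 90 AA.
Offset 3: leading byte 0xF0 = 11110000 → 4-byte char #2 = F0 90 91 85.
Offset 7: leading byte 0xED = 11101101 → 3-byte char #3 = ED 99 B3.
Offset 10: leading byte 0xEE = 11101110 → 3-byte char #4 = EE B9 A4.
Offset 13: leading byte 0xE1 = 11100001 → 3-byte char #5 = E1 9A A3.
Offset 16: leading byte 0xC7 = 11000111 → 2-byte char #6 = C7 82.
Offset 18: leading byte 0xC3 = 11000011 → 2-byte char #7 = C3 B6.
Leading byte 0xC3 = 11000011 matches 110xxxxx → 2-byte sequence.
Byte 1: 0xC3 = 11000011, payload 00011 (5 bits).
Byte 2: 0xB6 = 10110110 (10xxxxxx ✓), payload 110110.
Concatenate: 00011110110 = 0xF6 (11 bits → U+00F6).

U+00F6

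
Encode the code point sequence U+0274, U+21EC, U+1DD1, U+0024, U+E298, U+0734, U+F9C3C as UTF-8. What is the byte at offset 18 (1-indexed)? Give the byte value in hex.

0xBC

1-indexed offset 18 is 0-indexed offset 17.
U+0274 → 2-byte form C9 B4 at offsets 0–1.
U+21EC → 3-byte form E2 87 AC at offsets 2–4.
U+1DD1 → 3-byte form E1 B7 91 at offsets 5–7.
U+0024 → 1-byte form 24 at offsets 8–8.
U+E298 → 3-byte form EE 8A 98 at offsets 9–11.
U+0734 → 2-byte form DC B4 at offsets 12–13.
U+F9C3C → 4-byte form F3 B9 B0 BC at offsets 14–17.
Offset 17 falls in char 7's range; it's byte 4 of F3 B9 B0 BC = 0xBC.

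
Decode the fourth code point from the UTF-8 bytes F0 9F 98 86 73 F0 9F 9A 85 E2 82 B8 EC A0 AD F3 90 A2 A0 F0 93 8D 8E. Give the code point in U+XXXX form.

Offset 0: leading byte 0xF0 = 11110000 → 4-byte char #1 = F0 9F 98 86.
Offset 4: leading byte 0x73 = 01110011 → 1-byte char #2 = 73.
Offset 5: leading byte 0xF0 = 11110000 → 4-byte char #3 = F0 9F 9A 85.
Offset 9: leading byte 0xE2 = 11100010 → 3-byte char #4 = E2 82 B8.
Leading byte 0xE2 = 11100010 matches 1110xxxx → 3-byte sequence.
Byte 1: 0xE2 = 11100010, payload 0010 (4 bits).
Byte 2: 0x82 = 10000010 (10xxxxxx ✓), payload 000010.
Byte 3: 0xB8 = 10111000 (10xxxxxx ✓), payload 111000.
Concatenate: 0010000010111000 = 0x20B8 (16 bits → U+20B8).

U+20B8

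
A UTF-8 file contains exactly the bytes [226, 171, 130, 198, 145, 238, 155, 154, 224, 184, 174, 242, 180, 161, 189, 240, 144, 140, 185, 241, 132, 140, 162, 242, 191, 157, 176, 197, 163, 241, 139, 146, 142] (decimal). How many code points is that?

Byte at offset 0: 0xE2 = 11100010 → 3-byte char (#1). Advance 3.
Byte at offset 3: 0xC6 = 11000110 → 2-byte char (#2). Advance 2.
Byte at offset 5: 0xEE = 11101110 → 3-byte char (#3). Advance 3.
Byte at offset 8: 0xE0 = 11100000 → 3-byte char (#4). Advance 3.
Byte at offset 11: 0xF2 = 11110010 → 4-byte char (#5). Advance 4.
Byte at offset 15: 0xF0 = 11110000 → 4-byte char (#6). Advance 4.
Byte at offset 19: 0xF1 = 11110001 → 4-byte char (#7). Advance 4.
Byte at offset 23: 0xF2 = 11110010 → 4-byte char (#8). Advance 4.
Byte at offset 27: 0xC5 = 11000101 → 2-byte char (#9). Advance 2.
Byte at offset 29: 0xF1 = 11110001 → 4-byte char (#10). Advance 4.
Reached end at offset 33 after 10 code points.

10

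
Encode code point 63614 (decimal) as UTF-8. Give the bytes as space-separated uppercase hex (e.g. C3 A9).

EF A1 BE

U+F87E = 0xF87E = 63614 decimal. In range U+0800–U+FFFF → 3-byte form: 1110xxxx 10xxxxxx 10xxxxxx.
Binary (16 bits): 1111100001111110.
Split 4+6+6: 1111 | 100001 | 111110.
Byte 1: 11101111 = 0xEF.
Byte 2: 10100001 = 0xA1.
Byte 3: 10111110 = 0xBE.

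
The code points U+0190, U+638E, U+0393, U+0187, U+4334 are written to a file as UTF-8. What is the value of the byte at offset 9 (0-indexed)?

U+0190 → 2-byte form C6 90 at offsets 0–1.
U+638E → 3-byte form E6 8E 8E at offsets 2–4.
U+0393 → 2-byte form CE 93 at offsets 5–6.
U+0187 → 2-byte form C6 87 at offsets 7–8.
U+4334 → 3-byte form E4 8C B4 at offsets 9–11.
Offset 9 falls in char 5's range; it's byte 1 of E4 8C B4 = 0xE4.

0xE4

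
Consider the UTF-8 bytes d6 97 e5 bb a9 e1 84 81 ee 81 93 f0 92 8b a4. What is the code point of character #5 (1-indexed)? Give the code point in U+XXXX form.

Offset 0: leading byte 0xD6 = 11010110 → 2-byte char #1 = D6 97.
Offset 2: leading byte 0xE5 = 11100101 → 3-byte char #2 = E5 BB A9.
Offset 5: leading byte 0xE1 = 11100001 → 3-byte char #3 = E1 84 81.
Offset 8: leading byte 0xEE = 11101110 → 3-byte char #4 = EE 81 93.
Offset 11: leading byte 0xF0 = 11110000 → 4-byte char #5 = F0 92 8B A4.
Leading byte 0xF0 = 11110000 matches 11110xxx → 4-byte sequence.
Byte 1: 0xF0 = 11110000, payload 000 (3 bits).
Byte 2: 0x92 = 10010010 (10xxxxxx ✓), payload 010010.
Byte 3: 0x8B = 10001011 (10xxxxxx ✓), payload 001011.
Byte 4: 0xA4 = 10100100 (10xxxxxx ✓), payload 100100.
Concatenate: 000010010001011100100 = 0x122E4 (21 bits → U+122E4).

U+122E4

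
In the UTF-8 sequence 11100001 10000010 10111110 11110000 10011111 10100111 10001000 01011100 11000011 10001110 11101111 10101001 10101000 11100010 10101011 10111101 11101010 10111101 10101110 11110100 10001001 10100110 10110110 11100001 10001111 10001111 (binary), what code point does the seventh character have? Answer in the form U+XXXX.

U+AF6E

Offset 0: leading byte 0xE1 = 11100001 → 3-byte char #1 = E1 82 BE.
Offset 3: leading byte 0xF0 = 11110000 → 4-byte char #2 = F0 9F A7 88.
Offset 7: leading byte 0x5C = 01011100 → 1-byte char #3 = 5C.
Offset 8: leading byte 0xC3 = 11000011 → 2-byte char #4 = C3 8E.
Offset 10: leading byte 0xEF = 11101111 → 3-byte char #5 = EF A9 A8.
Offset 13: leading byte 0xE2 = 11100010 → 3-byte char #6 = E2 AB BD.
Offset 16: leading byte 0xEA = 11101010 → 3-byte char #7 = EA BD AE.
Leading byte 0xEA = 11101010 matches 1110xxxx → 3-byte sequence.
Byte 1: 0xEA = 11101010, payload 1010 (4 bits).
Byte 2: 0xBD = 10111101 (10xxxxxx ✓), payload 111101.
Byte 3: 0xAE = 10101110 (10xxxxxx ✓), payload 101110.
Concatenate: 1010111101101110 = 0xAF6E (16 bits → U+AF6E).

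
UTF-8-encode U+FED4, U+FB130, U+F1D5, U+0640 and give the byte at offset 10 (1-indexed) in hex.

0x95

1-indexed offset 10 is 0-indexed offset 9.
U+FED4 → 3-byte form EF BB 94 at offsets 0–2.
U+FB130 → 4-byte form F3 BB 84 B0 at offsets 3–6.
U+F1D5 → 3-byte form EF 87 95 at offsets 7–9.
Offset 9 falls in char 3's range; it's byte 3 of EF 87 95 = 0x95.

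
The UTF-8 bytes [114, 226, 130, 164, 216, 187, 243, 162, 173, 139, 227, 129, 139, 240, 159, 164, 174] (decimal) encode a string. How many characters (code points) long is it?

6

Byte at offset 0: 0x72 = 01110010 → 1-byte char (#1). Advance 1.
Byte at offset 1: 0xE2 = 11100010 → 3-byte char (#2). Advance 3.
Byte at offset 4: 0xD8 = 11011000 → 2-byte char (#3). Advance 2.
Byte at offset 6: 0xF3 = 11110011 → 4-byte char (#4). Advance 4.
Byte at offset 10: 0xE3 = 11100011 → 3-byte char (#5). Advance 3.
Byte at offset 13: 0xF0 = 11110000 → 4-byte char (#6). Advance 4.
Reached end at offset 17 after 6 code points.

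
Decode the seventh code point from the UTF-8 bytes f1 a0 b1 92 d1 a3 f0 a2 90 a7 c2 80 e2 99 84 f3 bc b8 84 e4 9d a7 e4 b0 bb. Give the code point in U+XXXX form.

U+4767

Offset 0: leading byte 0xF1 = 11110001 → 4-byte char #1 = F1 A0 B1 92.
Offset 4: leading byte 0xD1 = 11010001 → 2-byte char #2 = D1 A3.
Offset 6: leading byte 0xF0 = 11110000 → 4-byte char #3 = F0 A2 90 A7.
Offset 10: leading byte 0xC2 = 11000010 → 2-byte char #4 = C2 80.
Offset 12: leading byte 0xE2 = 11100010 → 3-byte char #5 = E2 99 84.
Offset 15: leading byte 0xF3 = 11110011 → 4-byte char #6 = F3 BC B8 84.
Offset 19: leading byte 0xE4 = 11100100 → 3-byte char #7 = E4 9D A7.
Leading byte 0xE4 = 11100100 matches 1110xxxx → 3-byte sequence.
Byte 1: 0xE4 = 11100100, payload 0100 (4 bits).
Byte 2: 0x9D = 10011101 (10xxxxxx ✓), payload 011101.
Byte 3: 0xA7 = 10100111 (10xxxxxx ✓), payload 100111.
Concatenate: 0100011101100111 = 0x4767 (16 bits → U+4767).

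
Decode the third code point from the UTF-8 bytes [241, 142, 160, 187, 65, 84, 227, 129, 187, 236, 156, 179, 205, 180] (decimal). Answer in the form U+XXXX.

U+0054

Offset 0: leading byte 0xF1 = 11110001 → 4-byte char #1 = F1 8E A0 BB.
Offset 4: leading byte 0x41 = 01000001 → 1-byte char #2 = 41.
Offset 5: leading byte 0x54 = 01010100 → 1-byte char #3 = 54.
Leading byte 0x54 = 01010100 matches 0xxxxxxx → 1-byte sequence.
Byte 1: 0x54 = 01010100, payload 1010100 (7 bits).
Concatenate: 1010100 = 0x54 (7 bits → U+0054).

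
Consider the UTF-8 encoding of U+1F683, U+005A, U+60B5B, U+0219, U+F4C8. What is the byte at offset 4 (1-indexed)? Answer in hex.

1-indexed offset 4 is 0-indexed offset 3.
U+1F683 → 4-byte form F0 9F 9A 83 at offsets 0–3.
Offset 3 falls in char 1's range; it's byte 4 of F0 9F 9A 83 = 0x83.

0x83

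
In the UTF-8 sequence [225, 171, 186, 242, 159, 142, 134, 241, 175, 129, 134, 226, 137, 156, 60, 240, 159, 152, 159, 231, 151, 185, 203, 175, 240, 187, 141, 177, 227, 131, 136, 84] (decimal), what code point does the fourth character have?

Offset 0: leading byte 0xE1 = 11100001 → 3-byte char #1 = E1 AB BA.
Offset 3: leading byte 0xF2 = 11110010 → 4-byte char #2 = F2 9F 8E 86.
Offset 7: leading byte 0xF1 = 11110001 → 4-byte char #3 = F1 AF 81 86.
Offset 11: leading byte 0xE2 = 11100010 → 3-byte char #4 = E2 89 9C.
Leading byte 0xE2 = 11100010 matches 1110xxxx → 3-byte sequence.
Byte 1: 0xE2 = 11100010, payload 0010 (4 bits).
Byte 2: 0x89 = 10001001 (10xxxxxx ✓), payload 001001.
Byte 3: 0x9C = 10011100 (10xxxxxx ✓), payload 011100.
Concatenate: 0010001001011100 = 0x225C (16 bits → U+225C).

U+225C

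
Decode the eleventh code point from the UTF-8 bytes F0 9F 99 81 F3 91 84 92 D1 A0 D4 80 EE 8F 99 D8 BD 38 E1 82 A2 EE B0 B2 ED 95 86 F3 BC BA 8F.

Offset 0: leading byte 0xF0 = 11110000 → 4-byte char #1 = F0 9F 99 81.
Offset 4: leading byte 0xF3 = 11110011 → 4-byte char #2 = F3 91 84 92.
Offset 8: leading byte 0xD1 = 11010001 → 2-byte char #3 = D1 A0.
Offset 10: leading byte 0xD4 = 11010100 → 2-byte char #4 = D4 80.
Offset 12: leading byte 0xEE = 11101110 → 3-byte char #5 = EE 8F 99.
Offset 15: leading byte 0xD8 = 11011000 → 2-byte char #6 = D8 BD.
Offset 17: leading byte 0x38 = 00111000 → 1-byte char #7 = 38.
Offset 18: leading byte 0xE1 = 11100001 → 3-byte char #8 = E1 82 A2.
Offset 21: leading byte 0xEE = 11101110 → 3-byte char #9 = EE B0 B2.
Offset 24: leading byte 0xED = 11101101 → 3-byte char #10 = ED 95 86.
Offset 27: leading byte 0xF3 = 11110011 → 4-byte char #11 = F3 BC BA 8F.
Leading byte 0xF3 = 11110011 matches 11110xxx → 4-byte sequence.
Byte 1: 0xF3 = 11110011, payload 011 (3 bits).
Byte 2: 0xBC = 10111100 (10xxxxxx ✓), payload 111100.
Byte 3: 0xBA = 10111010 (10xxxxxx ✓), payload 111010.
Byte 4: 0x8F = 10001111 (10xxxxxx ✓), payload 001111.
Concatenate: 011111100111010001111 = 0xFCE8F (21 bits → U+FCE8F).

U+FCE8F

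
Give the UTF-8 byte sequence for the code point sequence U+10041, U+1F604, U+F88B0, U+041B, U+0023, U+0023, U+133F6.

F0 90 81 81 F0 9F 98 84 F3 B8 A2 B0 D0 9B 23 23 F0 93 8F B6

U+10041: 4-byte form → F0 90 81 81.
U+1F604: 4-byte form → F0 9F 98 84.
U+F88B0: 4-byte form → F3 B8 A2 B0.
U+041B: 2-byte form → D0 9B.
U+0023: 1-byte form → 23.
U+0023: 1-byte form → 23.
U+133F6: 4-byte form → F0 93 8F B6.
Concatenated (20 bytes): F0 90 81 81 F0 9F 98 84 F3 B8 A2 B0 D0 9B 23 23 F0 93 8F B6.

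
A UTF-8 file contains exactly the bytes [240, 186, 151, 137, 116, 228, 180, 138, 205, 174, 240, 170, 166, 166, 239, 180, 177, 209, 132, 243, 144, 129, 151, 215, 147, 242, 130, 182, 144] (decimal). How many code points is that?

Byte at offset 0: 0xF0 = 11110000 → 4-byte char (#1). Advance 4.
Byte at offset 4: 0x74 = 01110100 → 1-byte char (#2). Advance 1.
Byte at offset 5: 0xE4 = 11100100 → 3-byte char (#3). Advance 3.
Byte at offset 8: 0xCD = 11001101 → 2-byte char (#4). Advance 2.
Byte at offset 10: 0xF0 = 11110000 → 4-byte char (#5). Advance 4.
Byte at offset 14: 0xEF = 11101111 → 3-byte char (#6). Advance 3.
Byte at offset 17: 0xD1 = 11010001 → 2-byte char (#7). Advance 2.
Byte at offset 19: 0xF3 = 11110011 → 4-byte char (#8). Advance 4.
Byte at offset 23: 0xD7 = 11010111 → 2-byte char (#9). Advance 2.
Byte at offset 25: 0xF2 = 11110010 → 4-byte char (#10). Advance 4.
Reached end at offset 29 after 10 code points.

10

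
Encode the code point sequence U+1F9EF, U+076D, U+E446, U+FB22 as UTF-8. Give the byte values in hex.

F0 9F A7 AF DD AD EE 91 86 EF AC A2

U+1F9EF: 4-byte form → F0 9F A7 AF.
U+076D: 2-byte form → DD AD.
U+E446: 3-byte form → EE 91 86.
U+FB22: 3-byte form → EF AC A2.
Concatenated (12 bytes): F0 9F A7 AF DD AD EE 91 86 EF AC A2.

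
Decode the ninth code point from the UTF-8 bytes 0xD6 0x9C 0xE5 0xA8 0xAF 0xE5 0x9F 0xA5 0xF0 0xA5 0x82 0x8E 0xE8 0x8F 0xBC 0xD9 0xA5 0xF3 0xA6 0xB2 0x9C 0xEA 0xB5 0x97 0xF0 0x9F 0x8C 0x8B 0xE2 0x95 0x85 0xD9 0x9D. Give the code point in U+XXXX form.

Offset 0: leading byte 0xD6 = 11010110 → 2-byte char #1 = D6 9C.
Offset 2: leading byte 0xE5 = 11100101 → 3-byte char #2 = E5 A8 AF.
Offset 5: leading byte 0xE5 = 11100101 → 3-byte char #3 = E5 9F A5.
Offset 8: leading byte 0xF0 = 11110000 → 4-byte char #4 = F0 A5 82 8E.
Offset 12: leading byte 0xE8 = 11101000 → 3-byte char #5 = E8 8F BC.
Offset 15: leading byte 0xD9 = 11011001 → 2-byte char #6 = D9 A5.
Offset 17: leading byte 0xF3 = 11110011 → 4-byte char #7 = F3 A6 B2 9C.
Offset 21: leading byte 0xEA = 11101010 → 3-byte char #8 = EA B5 97.
Offset 24: leading byte 0xF0 = 11110000 → 4-byte char #9 = F0 9F 8C 8B.
Leading byte 0xF0 = 11110000 matches 11110xxx → 4-byte sequence.
Byte 1: 0xF0 = 11110000, payload 000 (3 bits).
Byte 2: 0x9F = 10011111 (10xxxxxx ✓), payload 011111.
Byte 3: 0x8C = 10001100 (10xxxxxx ✓), payload 001100.
Byte 4: 0x8B = 10001011 (10xxxxxx ✓), payload 001011.
Concatenate: 000011111001100001011 = 0x1F30B (21 bits → U+1F30B).

U+1F30B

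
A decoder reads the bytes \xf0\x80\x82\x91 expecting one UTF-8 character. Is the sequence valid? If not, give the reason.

Leading byte 0xF0 = 11110000 → 4-byte form.
Continuation bytes all match 10xxxxxx. Payload decodes to 0x91.
But 0x91 < 0x10000, the minimum for a 4-byte sequence — this is an overlong encoding.

invalid (overlong encoding)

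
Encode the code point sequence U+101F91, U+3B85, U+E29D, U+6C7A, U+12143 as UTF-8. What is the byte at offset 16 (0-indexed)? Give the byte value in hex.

U+101F91 → 4-byte form F4 81 BE 91 at offsets 0–3.
U+3B85 → 3-byte form E3 AE 85 at offsets 4–6.
U+E29D → 3-byte form EE 8A 9D at offsets 7–9.
U+6C7A → 3-byte form E6 B1 BA at offsets 10–12.
U+12143 → 4-byte form F0 92 85 83 at offsets 13–16.
Offset 16 falls in char 5's range; it's byte 4 of F0 92 85 83 = 0x83.

0x83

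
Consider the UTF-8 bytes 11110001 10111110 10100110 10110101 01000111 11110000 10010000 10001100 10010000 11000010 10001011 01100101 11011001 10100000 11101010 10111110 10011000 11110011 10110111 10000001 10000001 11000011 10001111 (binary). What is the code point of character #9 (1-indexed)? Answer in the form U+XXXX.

Offset 0: leading byte 0xF1 = 11110001 → 4-byte char #1 = F1 BE A6 B5.
Offset 4: leading byte 0x47 = 01000111 → 1-byte char #2 = 47.
Offset 5: leading byte 0xF0 = 11110000 → 4-byte char #3 = F0 90 8C 90.
Offset 9: leading byte 0xC2 = 11000010 → 2-byte char #4 = C2 8B.
Offset 11: leading byte 0x65 = 01100101 → 1-byte char #5 = 65.
Offset 12: leading byte 0xD9 = 11011001 → 2-byte char #6 = D9 A0.
Offset 14: leading byte 0xEA = 11101010 → 3-byte char #7 = EA BE 98.
Offset 17: leading byte 0xF3 = 11110011 → 4-byte char #8 = F3 B7 81 81.
Offset 21: leading byte 0xC3 = 11000011 → 2-byte char #9 = C3 8F.
Leading byte 0xC3 = 11000011 matches 110xxxxx → 2-byte sequence.
Byte 1: 0xC3 = 11000011, payload 00011 (5 bits).
Byte 2: 0x8F = 10001111 (10xxxxxx ✓), payload 001111.
Concatenate: 00011001111 = 0xCF (11 bits → U+00CF).

U+00CF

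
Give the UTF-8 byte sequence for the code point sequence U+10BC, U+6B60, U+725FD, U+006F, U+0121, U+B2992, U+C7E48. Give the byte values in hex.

U+10BC: 3-byte form → E1 82 BC.
U+6B60: 3-byte form → E6 AD A0.
U+725FD: 4-byte form → F1 B2 97 BD.
U+006F: 1-byte form → 6F.
U+0121: 2-byte form → C4 A1.
U+B2992: 4-byte form → F2 B2 A6 92.
U+C7E48: 4-byte form → F3 87 B9 88.
Concatenated (21 bytes): E1 82 BC E6 AD A0 F1 B2 97 BD 6F C4 A1 F2 B2 A6 92 F3 87 B9 88.

E1 82 BC E6 AD A0 F1 B2 97 BD 6F C4 A1 F2 B2 A6 92 F3 87 B9 88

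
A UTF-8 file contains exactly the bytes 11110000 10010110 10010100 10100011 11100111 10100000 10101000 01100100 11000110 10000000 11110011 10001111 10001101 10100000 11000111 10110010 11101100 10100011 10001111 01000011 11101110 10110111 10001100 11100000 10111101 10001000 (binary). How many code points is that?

Byte at offset 0: 0xF0 = 11110000 → 4-byte char (#1). Advance 4.
Byte at offset 4: 0xE7 = 11100111 → 3-byte char (#2). Advance 3.
Byte at offset 7: 0x64 = 01100100 → 1-byte char (#3). Advance 1.
Byte at offset 8: 0xC6 = 11000110 → 2-byte char (#4). Advance 2.
Byte at offset 10: 0xF3 = 11110011 → 4-byte char (#5). Advance 4.
Byte at offset 14: 0xC7 = 11000111 → 2-byte char (#6). Advance 2.
Byte at offset 16: 0xEC = 11101100 → 3-byte char (#7). Advance 3.
Byte at offset 19: 0x43 = 01000011 → 1-byte char (#8). Advance 1.
Byte at offset 20: 0xEE = 11101110 → 3-byte char (#9). Advance 3.
Byte at offset 23: 0xE0 = 11100000 → 3-byte char (#10). Advance 3.
Reached end at offset 26 after 10 code points.

10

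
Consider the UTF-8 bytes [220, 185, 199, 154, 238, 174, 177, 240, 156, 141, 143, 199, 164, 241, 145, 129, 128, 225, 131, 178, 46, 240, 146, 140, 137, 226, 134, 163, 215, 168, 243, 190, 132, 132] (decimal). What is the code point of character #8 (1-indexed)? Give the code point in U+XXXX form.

U+002E

Offset 0: leading byte 0xDC = 11011100 → 2-byte char #1 = DC B9.
Offset 2: leading byte 0xC7 = 11000111 → 2-byte char #2 = C7 9A.
Offset 4: leading byte 0xEE = 11101110 → 3-byte char #3 = EE AE B1.
Offset 7: leading byte 0xF0 = 11110000 → 4-byte char #4 = F0 9C 8D 8F.
Offset 11: leading byte 0xC7 = 11000111 → 2-byte char #5 = C7 A4.
Offset 13: leading byte 0xF1 = 11110001 → 4-byte char #6 = F1 91 81 80.
Offset 17: leading byte 0xE1 = 11100001 → 3-byte char #7 = E1 83 B2.
Offset 20: leading byte 0x2E = 00101110 → 1-byte char #8 = 2E.
Leading byte 0x2E = 00101110 matches 0xxxxxxx → 1-byte sequence.
Byte 1: 0x2E = 00101110, payload 0101110 (7 bits).
Concatenate: 0101110 = 0x2E (7 bits → U+002E).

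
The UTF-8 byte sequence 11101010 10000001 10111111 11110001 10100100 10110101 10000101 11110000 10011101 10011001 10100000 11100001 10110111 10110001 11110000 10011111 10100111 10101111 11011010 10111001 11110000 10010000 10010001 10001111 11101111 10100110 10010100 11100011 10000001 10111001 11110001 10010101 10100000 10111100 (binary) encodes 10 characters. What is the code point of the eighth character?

U+F994

Offset 0: leading byte 0xEA = 11101010 → 3-byte char #1 = EA 81 BF.
Offset 3: leading byte 0xF1 = 11110001 → 4-byte char #2 = F1 A4 B5 85.
Offset 7: leading byte 0xF0 = 11110000 → 4-byte char #3 = F0 9D 99 A0.
Offset 11: leading byte 0xE1 = 11100001 → 3-byte char #4 = E1 B7 B1.
Offset 14: leading byte 0xF0 = 11110000 → 4-byte char #5 = F0 9F A7 AF.
Offset 18: leading byte 0xDA = 11011010 → 2-byte char #6 = DA B9.
Offset 20: leading byte 0xF0 = 11110000 → 4-byte char #7 = F0 90 91 8F.
Offset 24: leading byte 0xEF = 11101111 → 3-byte char #8 = EF A6 94.
Leading byte 0xEF = 11101111 matches 1110xxxx → 3-byte sequence.
Byte 1: 0xEF = 11101111, payload 1111 (4 bits).
Byte 2: 0xA6 = 10100110 (10xxxxxx ✓), payload 100110.
Byte 3: 0x94 = 10010100 (10xxxxxx ✓), payload 010100.
Concatenate: 1111100110010100 = 0xF994 (16 bits → U+F994).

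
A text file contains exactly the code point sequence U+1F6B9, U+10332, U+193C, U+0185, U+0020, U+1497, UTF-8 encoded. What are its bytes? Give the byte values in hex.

F0 9F 9A B9 F0 90 8C B2 E1 A4 BC C6 85 20 E1 92 97

U+1F6B9: 4-byte form → F0 9F 9A B9.
U+10332: 4-byte form → F0 90 8C B2.
U+193C: 3-byte form → E1 A4 BC.
U+0185: 2-byte form → C6 85.
U+0020: 1-byte form → 20.
U+1497: 3-byte form → E1 92 97.
Concatenated (17 bytes): F0 9F 9A B9 F0 90 8C B2 E1 A4 BC C6 85 20 E1 92 97.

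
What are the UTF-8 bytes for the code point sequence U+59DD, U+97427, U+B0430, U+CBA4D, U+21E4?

E5 A7 9D F2 97 90 A7 F2 B0 90 B0 F3 8B A9 8D E2 87 A4

U+59DD: 3-byte form → E5 A7 9D.
U+97427: 4-byte form → F2 97 90 A7.
U+B0430: 4-byte form → F2 B0 90 B0.
U+CBA4D: 4-byte form → F3 8B A9 8D.
U+21E4: 3-byte form → E2 87 A4.
Concatenated (18 bytes): E5 A7 9D F2 97 90 A7 F2 B0 90 B0 F3 8B A9 8D E2 87 A4.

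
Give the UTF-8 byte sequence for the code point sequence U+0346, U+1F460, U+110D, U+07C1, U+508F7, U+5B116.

U+0346: 2-byte form → CD 86.
U+1F460: 4-byte form → F0 9F 91 A0.
U+110D: 3-byte form → E1 84 8D.
U+07C1: 2-byte form → DF 81.
U+508F7: 4-byte form → F1 90 A3 B7.
U+5B116: 4-byte form → F1 9B 84 96.
Concatenated (19 bytes): CD 86 F0 9F 91 A0 E1 84 8D DF 81 F1 90 A3 B7 F1 9B 84 96.

CD 86 F0 9F 91 A0 E1 84 8D DF 81 F1 90 A3 B7 F1 9B 84 96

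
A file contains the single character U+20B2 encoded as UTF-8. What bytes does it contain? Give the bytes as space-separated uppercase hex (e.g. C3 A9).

U+20B2 = 0x20B2 = 8370 decimal. In range U+0800–U+FFFF → 3-byte form: 1110xxxx 10xxxxxx 10xxxxxx.
Binary (16 bits): 0010000010110010.
Split 4+6+6: 0010 | 000010 | 110010.
Byte 1: 11100010 = 0xE2.
Byte 2: 10000010 = 0x82.
Byte 3: 10110010 = 0xB2.

E2 82 B2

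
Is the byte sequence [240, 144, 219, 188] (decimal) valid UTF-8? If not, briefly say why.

Leading byte 0xF0 = 11110000 → 4-byte form.
Byte 3 is 0xDB = 11011011, which is not 10xxxxxx — expected a continuation byte.

invalid (non-continuation byte where continuation expected)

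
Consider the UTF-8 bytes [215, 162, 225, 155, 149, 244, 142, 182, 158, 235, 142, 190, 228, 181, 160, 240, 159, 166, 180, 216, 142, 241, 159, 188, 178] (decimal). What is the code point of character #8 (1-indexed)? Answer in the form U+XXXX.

Offset 0: leading byte 0xD7 = 11010111 → 2-byte char #1 = D7 A2.
Offset 2: leading byte 0xE1 = 11100001 → 3-byte char #2 = E1 9B 95.
Offset 5: leading byte 0xF4 = 11110100 → 4-byte char #3 = F4 8E B6 9E.
Offset 9: leading byte 0xEB = 11101011 → 3-byte char #4 = EB 8E BE.
Offset 12: leading byte 0xE4 = 11100100 → 3-byte char #5 = E4 B5 A0.
Offset 15: leading byte 0xF0 = 11110000 → 4-byte char #6 = F0 9F A6 B4.
Offset 19: leading byte 0xD8 = 11011000 → 2-byte char #7 = D8 8E.
Offset 21: leading byte 0xF1 = 11110001 → 4-byte char #8 = F1 9F BC B2.
Leading byte 0xF1 = 11110001 matches 11110xxx → 4-byte sequence.
Byte 1: 0xF1 = 11110001, payload 001 (3 bits).
Byte 2: 0x9F = 10011111 (10xxxxxx ✓), payload 011111.
Byte 3: 0xBC = 10111100 (10xxxxxx ✓), payload 111100.
Byte 4: 0xB2 = 10110010 (10xxxxxx ✓), payload 110010.
Concatenate: 001011111111100110010 = 0x5FF32 (21 bits → U+5FF32).

U+5FF32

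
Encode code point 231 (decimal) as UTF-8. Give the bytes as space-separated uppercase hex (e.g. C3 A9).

U+00E7 = 0xE7 = 231 decimal. In range U+0080–U+07FF → 2-byte form: 110xxxxx 10xxxxxx.
Binary (11 bits): 00011100111.
Split 5+6: 00011 | 100111.
Byte 1: 11000011 = 0xC3.
Byte 2: 10100111 = 0xA7.

C3 A7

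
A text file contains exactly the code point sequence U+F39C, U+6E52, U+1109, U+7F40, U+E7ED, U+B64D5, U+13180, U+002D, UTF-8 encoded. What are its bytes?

U+F39C: 3-byte form → EF 8E 9C.
U+6E52: 3-byte form → E6 B9 92.
U+1109: 3-byte form → E1 84 89.
U+7F40: 3-byte form → E7 BD 80.
U+E7ED: 3-byte form → EE 9F AD.
U+B64D5: 4-byte form → F2 B6 93 95.
U+13180: 4-byte form → F0 93 86 80.
U+002D: 1-byte form → 2D.
Concatenated (24 bytes): EF 8E 9C E6 B9 92 E1 84 89 E7 BD 80 EE 9F AD F2 B6 93 95 F0 93 86 80 2D.

EF 8E 9C E6 B9 92 E1 84 89 E7 BD 80 EE 9F AD F2 B6 93 95 F0 93 86 80 2D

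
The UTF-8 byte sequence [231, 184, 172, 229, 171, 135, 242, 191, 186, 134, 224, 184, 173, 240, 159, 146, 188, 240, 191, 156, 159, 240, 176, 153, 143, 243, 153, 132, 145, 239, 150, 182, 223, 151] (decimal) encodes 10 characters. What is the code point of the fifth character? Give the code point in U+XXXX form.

Offset 0: leading byte 0xE7 = 11100111 → 3-byte char #1 = E7 B8 AC.
Offset 3: leading byte 0xE5 = 11100101 → 3-byte char #2 = E5 AB 87.
Offset 6: leading byte 0xF2 = 11110010 → 4-byte char #3 = F2 BF BA 86.
Offset 10: leading byte 0xE0 = 11100000 → 3-byte char #4 = E0 B8 AD.
Offset 13: leading byte 0xF0 = 11110000 → 4-byte char #5 = F0 9F 92 BC.
Leading byte 0xF0 = 11110000 matches 11110xxx → 4-byte sequence.
Byte 1: 0xF0 = 11110000, payload 000 (3 bits).
Byte 2: 0x9F = 10011111 (10xxxxxx ✓), payload 011111.
Byte 3: 0x92 = 10010010 (10xxxxxx ✓), payload 010010.
Byte 4: 0xBC = 10111100 (10xxxxxx ✓), payload 111100.
Concatenate: 000011111010010111100 = 0x1F4BC (21 bits → U+1F4BC).

U+1F4BC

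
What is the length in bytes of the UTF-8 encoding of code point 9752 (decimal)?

U+2618 = 0x2618. UTF-8 uses 1 byte below 0x80, 2 below 0x800, 3 below 0x10000, 4 up to 0x10FFFF. 0x2618 is in U+0800–U+FFFF → 3 bytes.

3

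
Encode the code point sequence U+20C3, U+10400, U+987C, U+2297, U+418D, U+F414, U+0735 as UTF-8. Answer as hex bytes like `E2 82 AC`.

E2 83 83 F0 90 90 80 E9 A1 BC E2 8A 97 E4 86 8D EF 90 94 DC B5

U+20C3: 3-byte form → E2 83 83.
U+10400: 4-byte form → F0 90 90 80.
U+987C: 3-byte form → E9 A1 BC.
U+2297: 3-byte form → E2 8A 97.
U+418D: 3-byte form → E4 86 8D.
U+F414: 3-byte form → EF 90 94.
U+0735: 2-byte form → DC B5.
Concatenated (21 bytes): E2 83 83 F0 90 90 80 E9 A1 BC E2 8A 97 E4 86 8D EF 90 94 DC B5.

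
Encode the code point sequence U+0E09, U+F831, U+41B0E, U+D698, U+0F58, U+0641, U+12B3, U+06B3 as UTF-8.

E0 B8 89 EF A0 B1 F1 81 AC 8E ED 9A 98 E0 BD 98 D9 81 E1 8A B3 DA B3

U+0E09: 3-byte form → E0 B8 89.
U+F831: 3-byte form → EF A0 B1.
U+41B0E: 4-byte form → F1 81 AC 8E.
U+D698: 3-byte form → ED 9A 98.
U+0F58: 3-byte form → E0 BD 98.
U+0641: 2-byte form → D9 81.
U+12B3: 3-byte form → E1 8A B3.
U+06B3: 2-byte form → DA B3.
Concatenated (23 bytes): E0 B8 89 EF A0 B1 F1 81 AC 8E ED 9A 98 E0 BD 98 D9 81 E1 8A B3 DA B3.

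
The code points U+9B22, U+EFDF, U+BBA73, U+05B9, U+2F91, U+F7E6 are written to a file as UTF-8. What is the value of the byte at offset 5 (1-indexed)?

0xBF

1-indexed offset 5 is 0-indexed offset 4.
U+9B22 → 3-byte form E9 AC A2 at offsets 0–2.
U+EFDF → 3-byte form EE BF 9F at offsets 3–5.
Offset 4 falls in char 2's range; it's byte 2 of EE BF 9F = 0xBF.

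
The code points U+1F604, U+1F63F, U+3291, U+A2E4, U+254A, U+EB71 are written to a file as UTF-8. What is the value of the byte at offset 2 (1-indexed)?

1-indexed offset 2 is 0-indexed offset 1.
U+1F604 → 4-byte form F0 9F 98 84 at offsets 0–3.
Offset 1 falls in char 1's range; it's byte 2 of F0 9F 98 84 = 0x9F.

0x9F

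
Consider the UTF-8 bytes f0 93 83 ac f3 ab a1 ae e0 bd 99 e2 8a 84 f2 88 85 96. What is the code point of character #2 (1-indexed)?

U+EB86E

Offset 0: leading byte 0xF0 = 11110000 → 4-byte char #1 = F0 93 83 AC.
Offset 4: leading byte 0xF3 = 11110011 → 4-byte char #2 = F3 AB A1 AE.
Leading byte 0xF3 = 11110011 matches 11110xxx → 4-byte sequence.
Byte 1: 0xF3 = 11110011, payload 011 (3 bits).
Byte 2: 0xAB = 10101011 (10xxxxxx ✓), payload 101011.
Byte 3: 0xA1 = 10100001 (10xxxxxx ✓), payload 100001.
Byte 4: 0xAE = 10101110 (10xxxxxx ✓), payload 101110.
Concatenate: 011101011100001101110 = 0xEB86E (21 bits → U+EB86E).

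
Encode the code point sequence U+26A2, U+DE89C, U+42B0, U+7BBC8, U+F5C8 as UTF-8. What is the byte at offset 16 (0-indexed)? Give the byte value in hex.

U+26A2 → 3-byte form E2 9A A2 at offsets 0–2.
U+DE89C → 4-byte form F3 9E A2 9C at offsets 3–6.
U+42B0 → 3-byte form E4 8A B0 at offsets 7–9.
U+7BBC8 → 4-byte form F1 BB AF 88 at offsets 10–13.
U+F5C8 → 3-byte form EF 97 88 at offsets 14–16.
Offset 16 falls in char 5's range; it's byte 3 of EF 97 88 = 0x88.

0x88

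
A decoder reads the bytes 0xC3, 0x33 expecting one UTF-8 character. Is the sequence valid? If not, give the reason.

Leading byte 0xC3 = 11000011 → 2-byte form.
Byte 2 is 0x33 = 00110011, which is not 10xxxxxx — expected a continuation byte.

invalid (non-continuation byte where continuation expected)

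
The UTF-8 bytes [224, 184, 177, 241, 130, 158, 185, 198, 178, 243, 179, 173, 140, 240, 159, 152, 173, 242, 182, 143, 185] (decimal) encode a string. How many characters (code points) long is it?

Byte at offset 0: 0xE0 = 11100000 → 3-byte char (#1). Advance 3.
Byte at offset 3: 0xF1 = 11110001 → 4-byte char (#2). Advance 4.
Byte at offset 7: 0xC6 = 11000110 → 2-byte char (#3). Advance 2.
Byte at offset 9: 0xF3 = 11110011 → 4-byte char (#4). Advance 4.
Byte at offset 13: 0xF0 = 11110000 → 4-byte char (#5). Advance 4.
Byte at offset 17: 0xF2 = 11110010 → 4-byte char (#6). Advance 4.
Reached end at offset 21 after 6 code points.

6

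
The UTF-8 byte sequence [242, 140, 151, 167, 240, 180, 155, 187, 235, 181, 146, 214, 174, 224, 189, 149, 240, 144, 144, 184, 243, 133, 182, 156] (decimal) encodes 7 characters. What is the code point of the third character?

U+BD52

Offset 0: leading byte 0xF2 = 11110010 → 4-byte char #1 = F2 8C 97 A7.
Offset 4: leading byte 0xF0 = 11110000 → 4-byte char #2 = F0 B4 9B BB.
Offset 8: leading byte 0xEB = 11101011 → 3-byte char #3 = EB B5 92.
Leading byte 0xEB = 11101011 matches 1110xxxx → 3-byte sequence.
Byte 1: 0xEB = 11101011, payload 1011 (4 bits).
Byte 2: 0xB5 = 10110101 (10xxxxxx ✓), payload 110101.
Byte 3: 0x92 = 10010010 (10xxxxxx ✓), payload 010010.
Concatenate: 1011110101010010 = 0xBD52 (16 bits → U+BD52).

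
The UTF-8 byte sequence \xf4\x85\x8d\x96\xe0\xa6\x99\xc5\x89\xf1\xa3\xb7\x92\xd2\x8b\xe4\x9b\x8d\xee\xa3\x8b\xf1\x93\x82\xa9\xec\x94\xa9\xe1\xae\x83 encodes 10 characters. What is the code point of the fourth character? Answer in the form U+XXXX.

Offset 0: leading byte 0xF4 = 11110100 → 4-byte char #1 = F4 85 8D 96.
Offset 4: leading byte 0xE0 = 11100000 → 3-byte char #2 = E0 A6 99.
Offset 7: leading byte 0xC5 = 11000101 → 2-byte char #3 = C5 89.
Offset 9: leading byte 0xF1 = 11110001 → 4-byte char #4 = F1 A3 B7 92.
Leading byte 0xF1 = 11110001 matches 11110xxx → 4-byte sequence.
Byte 1: 0xF1 = 11110001, payload 001 (3 bits).
Byte 2: 0xA3 = 10100011 (10xxxxxx ✓), payload 100011.
Byte 3: 0xB7 = 10110111 (10xxxxxx ✓), payload 110111.
Byte 4: 0x92 = 10010010 (10xxxxxx ✓), payload 010010.
Concatenate: 001100011110111010010 = 0x63DD2 (21 bits → U+63DD2).

U+63DD2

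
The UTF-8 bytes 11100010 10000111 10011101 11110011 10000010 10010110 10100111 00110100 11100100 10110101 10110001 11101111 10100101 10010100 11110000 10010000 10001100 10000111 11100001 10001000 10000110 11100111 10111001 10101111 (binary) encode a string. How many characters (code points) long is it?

Byte at offset 0: 0xE2 = 11100010 → 3-byte char (#1). Advance 3.
Byte at offset 3: 0xF3 = 11110011 → 4-byte char (#2). Advance 4.
Byte at offset 7: 0x34 = 00110100 → 1-byte char (#3). Advance 1.
Byte at offset 8: 0xE4 = 11100100 → 3-byte char (#4). Advance 3.
Byte at offset 11: 0xEF = 11101111 → 3-byte char (#5). Advance 3.
Byte at offset 14: 0xF0 = 11110000 → 4-byte char (#6). Advance 4.
Byte at offset 18: 0xE1 = 11100001 → 3-byte char (#7). Advance 3.
Byte at offset 21: 0xE7 = 11100111 → 3-byte char (#8). Advance 3.
Reached end at offset 24 after 8 code points.

8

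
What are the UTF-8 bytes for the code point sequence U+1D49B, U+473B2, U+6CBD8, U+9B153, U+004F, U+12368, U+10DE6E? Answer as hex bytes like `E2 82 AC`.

F0 9D 92 9B F1 87 8E B2 F1 AC AF 98 F2 9B 85 93 4F F0 92 8D A8 F4 8D B9 AE

U+1D49B: 4-byte form → F0 9D 92 9B.
U+473B2: 4-byte form → F1 87 8E B2.
U+6CBD8: 4-byte form → F1 AC AF 98.
U+9B153: 4-byte form → F2 9B 85 93.
U+004F: 1-byte form → 4F.
U+12368: 4-byte form → F0 92 8D A8.
U+10DE6E: 4-byte form → F4 8D B9 AE.
Concatenated (25 bytes): F0 9D 92 9B F1 87 8E B2 F1 AC AF 98 F2 9B 85 93 4F F0 92 8D A8 F4 8D B9 AE.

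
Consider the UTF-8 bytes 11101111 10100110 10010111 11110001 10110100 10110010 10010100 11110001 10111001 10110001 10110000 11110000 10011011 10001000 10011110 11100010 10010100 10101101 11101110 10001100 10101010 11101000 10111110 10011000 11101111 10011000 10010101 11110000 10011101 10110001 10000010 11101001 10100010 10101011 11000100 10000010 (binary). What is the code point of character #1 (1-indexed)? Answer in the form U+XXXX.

U+F997

Offset 0: leading byte 0xEF = 11101111 → 3-byte char #1 = EF A6 97.
Leading byte 0xEF = 11101111 matches 1110xxxx → 3-byte sequence.
Byte 1: 0xEF = 11101111, payload 1111 (4 bits).
Byte 2: 0xA6 = 10100110 (10xxxxxx ✓), payload 100110.
Byte 3: 0x97 = 10010111 (10xxxxxx ✓), payload 010111.
Concatenate: 1111100110010111 = 0xF997 (16 bits → U+F997).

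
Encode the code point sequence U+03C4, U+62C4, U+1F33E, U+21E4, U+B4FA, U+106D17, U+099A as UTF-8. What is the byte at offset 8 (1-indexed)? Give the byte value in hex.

0x8C

1-indexed offset 8 is 0-indexed offset 7.
U+03C4 → 2-byte form CF 84 at offsets 0–1.
U+62C4 → 3-byte form E6 8B 84 at offsets 2–4.
U+1F33E → 4-byte form F0 9F 8C BE at offsets 5–8.
Offset 7 falls in char 3's range; it's byte 3 of F0 9F 8C BE = 0x8C.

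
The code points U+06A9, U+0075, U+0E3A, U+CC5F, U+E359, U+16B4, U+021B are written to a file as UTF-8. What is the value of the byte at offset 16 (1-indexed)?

1-indexed offset 16 is 0-indexed offset 15.
U+06A9 → 2-byte form DA A9 at offsets 0–1.
U+0075 → 1-byte form 75 at offsets 2–2.
U+0E3A → 3-byte form E0 B8 BA at offsets 3–5.
U+CC5F → 3-byte form EC B1 9F at offsets 6–8.
U+E359 → 3-byte form EE 8D 99 at offsets 9–11.
U+16B4 → 3-byte form E1 9A B4 at offsets 12–14.
U+021B → 2-byte form C8 9B at offsets 15–16.
Offset 15 falls in char 7's range; it's byte 1 of C8 9B = 0xC8.

0xC8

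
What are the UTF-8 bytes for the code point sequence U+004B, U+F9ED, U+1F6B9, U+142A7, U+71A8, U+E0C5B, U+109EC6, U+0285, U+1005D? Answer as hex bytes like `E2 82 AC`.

4B EF A7 AD F0 9F 9A B9 F0 94 8A A7 E7 86 A8 F3 A0 B1 9B F4 89 BB 86 CA 85 F0 90 81 9D

U+004B: 1-byte form → 4B.
U+F9ED: 3-byte form → EF A7 AD.
U+1F6B9: 4-byte form → F0 9F 9A B9.
U+142A7: 4-byte form → F0 94 8A A7.
U+71A8: 3-byte form → E7 86 A8.
U+E0C5B: 4-byte form → F3 A0 B1 9B.
U+109EC6: 4-byte form → F4 89 BB 86.
U+0285: 2-byte form → CA 85.
U+1005D: 4-byte form → F0 90 81 9D.
Concatenated (29 bytes): 4B EF A7 AD F0 9F 9A B9 F0 94 8A A7 E7 86 A8 F3 A0 B1 9B F4 89 BB 86 CA 85 F0 90 81 9D.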